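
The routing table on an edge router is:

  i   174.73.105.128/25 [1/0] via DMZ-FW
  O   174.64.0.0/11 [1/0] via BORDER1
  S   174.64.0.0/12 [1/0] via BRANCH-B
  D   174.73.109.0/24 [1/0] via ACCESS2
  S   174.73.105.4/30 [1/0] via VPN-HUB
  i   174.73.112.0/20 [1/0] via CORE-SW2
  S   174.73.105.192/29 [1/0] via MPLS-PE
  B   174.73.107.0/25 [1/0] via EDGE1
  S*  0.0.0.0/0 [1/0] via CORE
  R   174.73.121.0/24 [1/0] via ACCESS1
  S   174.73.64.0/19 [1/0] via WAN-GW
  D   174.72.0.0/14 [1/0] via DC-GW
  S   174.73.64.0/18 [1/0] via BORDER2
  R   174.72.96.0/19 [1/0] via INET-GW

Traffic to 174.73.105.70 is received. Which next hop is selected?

Routes whose prefix contains 174.73.105.70:
  0.0.0.0/0 (default, matches everything) -> CORE
  174.64.0.0/11 (174.64.0.0 - 174.95.255.255) -> BORDER1
  174.64.0.0/12 (174.64.0.0 - 174.79.255.255) -> BRANCH-B
  174.72.0.0/14 (174.72.0.0 - 174.75.255.255) -> DC-GW
  174.73.64.0/18 (174.73.64.0 - 174.73.127.255) -> BORDER2
More-specific entries that do NOT match:
  174.73.105.4/30 (174.73.105.4 - 174.73.105.7) does not contain 174.73.105.70
  174.73.105.192/29 (174.73.105.192 - 174.73.105.199) does not contain 174.73.105.70
  174.73.105.128/25 (174.73.105.128 - 174.73.105.255) does not contain 174.73.105.70
  174.73.107.0/25 (174.73.107.0 - 174.73.107.127) does not contain 174.73.105.70
  174.73.109.0/24 (174.73.109.0 - 174.73.109.255) does not contain 174.73.105.70
  174.73.121.0/24 (174.73.121.0 - 174.73.121.255) does not contain 174.73.105.70
  174.73.112.0/20 (174.73.112.0 - 174.73.127.255) does not contain 174.73.105.70
  174.73.64.0/19 (174.73.64.0 - 174.73.95.255) does not contain 174.73.105.70
  174.72.96.0/19 (174.72.96.0 - 174.72.127.255) does not contain 174.73.105.70
Longest matching prefix is /18 -> next hop BORDER2.

BORDER2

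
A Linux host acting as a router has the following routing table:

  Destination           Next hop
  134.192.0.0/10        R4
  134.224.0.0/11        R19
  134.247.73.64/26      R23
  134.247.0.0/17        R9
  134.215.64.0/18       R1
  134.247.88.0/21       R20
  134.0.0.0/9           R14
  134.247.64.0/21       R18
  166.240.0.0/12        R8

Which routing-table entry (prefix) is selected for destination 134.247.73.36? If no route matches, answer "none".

Entries matching 134.247.73.36:
  134.192.0.0/10 (134.192.0.0 - 134.255.255.255)
  134.224.0.0/11 (134.224.0.0 - 134.255.255.255)
  134.247.0.0/17 (134.247.0.0 - 134.247.127.255)
Most specific is 134.247.0.0/17.

134.247.0.0/17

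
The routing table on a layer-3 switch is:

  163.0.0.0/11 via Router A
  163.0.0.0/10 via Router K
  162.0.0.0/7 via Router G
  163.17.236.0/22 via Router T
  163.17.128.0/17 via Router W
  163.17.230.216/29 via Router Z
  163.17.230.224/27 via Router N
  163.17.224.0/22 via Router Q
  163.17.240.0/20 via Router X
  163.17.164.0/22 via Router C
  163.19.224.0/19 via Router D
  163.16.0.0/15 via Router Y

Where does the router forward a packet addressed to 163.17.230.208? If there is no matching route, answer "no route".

Routes whose prefix contains 163.17.230.208:
  162.0.0.0/7 (162.0.0.0 - 163.255.255.255) -> Router G
  163.0.0.0/10 (163.0.0.0 - 163.63.255.255) -> Router K
  163.0.0.0/11 (163.0.0.0 - 163.31.255.255) -> Router A
  163.16.0.0/15 (163.16.0.0 - 163.17.255.255) -> Router Y
  163.17.128.0/17 (163.17.128.0 - 163.17.255.255) -> Router W
More-specific entries that do NOT match:
  163.17.230.216/29 (163.17.230.216 - 163.17.230.223) does not contain 163.17.230.208
  163.17.230.224/27 (163.17.230.224 - 163.17.230.255) does not contain 163.17.230.208
  163.17.236.0/22 (163.17.236.0 - 163.17.239.255) does not contain 163.17.230.208
  163.17.224.0/22 (163.17.224.0 - 163.17.227.255) does not contain 163.17.230.208
  163.17.164.0/22 (163.17.164.0 - 163.17.167.255) does not contain 163.17.230.208
  163.17.240.0/20 (163.17.240.0 - 163.17.255.255) does not contain 163.17.230.208
  163.19.224.0/19 (163.19.224.0 - 163.19.255.255) does not contain 163.17.230.208
Longest matching prefix is /17 -> next hop Router W.

Router W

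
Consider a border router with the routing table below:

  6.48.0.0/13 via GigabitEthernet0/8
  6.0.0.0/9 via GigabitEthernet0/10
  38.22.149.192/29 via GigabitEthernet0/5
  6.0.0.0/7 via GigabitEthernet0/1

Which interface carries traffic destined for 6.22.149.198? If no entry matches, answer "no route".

GigabitEthernet0/10

Routes whose prefix contains 6.22.149.198:
  6.0.0.0/7 (6.0.0.0 - 7.255.255.255) -> GigabitEthernet0/1
  6.0.0.0/9 (6.0.0.0 - 6.127.255.255) -> GigabitEthernet0/10
More-specific entries that do NOT match:
  38.22.149.192/29 (38.22.149.192 - 38.22.149.199) does not contain 6.22.149.198
  6.48.0.0/13 (6.48.0.0 - 6.55.255.255) does not contain 6.22.149.198
Longest matching prefix is /9 -> interface GigabitEthernet0/10.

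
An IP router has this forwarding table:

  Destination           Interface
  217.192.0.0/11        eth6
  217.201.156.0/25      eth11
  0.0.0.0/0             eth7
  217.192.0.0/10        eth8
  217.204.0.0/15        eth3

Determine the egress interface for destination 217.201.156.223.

Routes whose prefix contains 217.201.156.223:
  0.0.0.0/0 (default, matches everything) -> eth7
  217.192.0.0/10 (217.192.0.0 - 217.255.255.255) -> eth8
  217.192.0.0/11 (217.192.0.0 - 217.223.255.255) -> eth6
More-specific entries that do NOT match:
  217.201.156.0/25 (217.201.156.0 - 217.201.156.127) does not contain 217.201.156.223
  217.204.0.0/15 (217.204.0.0 - 217.205.255.255) does not contain 217.201.156.223
Longest matching prefix is /11 -> interface eth6.

eth6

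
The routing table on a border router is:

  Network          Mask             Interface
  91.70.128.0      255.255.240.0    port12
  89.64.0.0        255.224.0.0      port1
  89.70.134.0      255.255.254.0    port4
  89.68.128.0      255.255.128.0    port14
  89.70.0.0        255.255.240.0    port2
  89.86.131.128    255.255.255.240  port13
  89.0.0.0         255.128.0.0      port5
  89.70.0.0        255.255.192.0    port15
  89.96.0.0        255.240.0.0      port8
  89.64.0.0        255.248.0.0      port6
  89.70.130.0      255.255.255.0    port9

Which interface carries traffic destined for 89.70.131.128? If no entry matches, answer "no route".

port6

Routes whose prefix contains 89.70.131.128:
  89.0.0.0/9 (89.0.0.0 - 89.127.255.255) -> port5
  89.64.0.0/11 (89.64.0.0 - 89.95.255.255) -> port1
  89.64.0.0/13 (89.64.0.0 - 89.71.255.255) -> port6
More-specific entries that do NOT match:
  89.86.131.128/28 (89.86.131.128 - 89.86.131.143) does not contain 89.70.131.128
  89.70.130.0/24 (89.70.130.0 - 89.70.130.255) does not contain 89.70.131.128
  89.70.134.0/23 (89.70.134.0 - 89.70.135.255) does not contain 89.70.131.128
  91.70.128.0/20 (91.70.128.0 - 91.70.143.255) does not contain 89.70.131.128
  89.70.0.0/20 (89.70.0.0 - 89.70.15.255) does not contain 89.70.131.128
  89.70.0.0/18 (89.70.0.0 - 89.70.63.255) does not contain 89.70.131.128
  89.68.128.0/17 (89.68.128.0 - 89.68.255.255) does not contain 89.70.131.128
Longest matching prefix is /13 -> interface port6.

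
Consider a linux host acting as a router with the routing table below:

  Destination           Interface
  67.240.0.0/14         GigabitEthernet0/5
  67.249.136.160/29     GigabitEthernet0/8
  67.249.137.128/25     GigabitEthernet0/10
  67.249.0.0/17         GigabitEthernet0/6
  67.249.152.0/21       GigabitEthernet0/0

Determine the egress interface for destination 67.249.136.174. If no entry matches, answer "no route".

no route

No entry's prefix contains 67.249.136.174; there is no default route.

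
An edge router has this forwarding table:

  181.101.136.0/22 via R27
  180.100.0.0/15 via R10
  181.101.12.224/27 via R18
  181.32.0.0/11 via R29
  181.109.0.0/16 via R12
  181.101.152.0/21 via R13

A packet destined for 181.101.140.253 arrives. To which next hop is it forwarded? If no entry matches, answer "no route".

No entry's prefix contains 181.101.140.253; there is no default route.

no route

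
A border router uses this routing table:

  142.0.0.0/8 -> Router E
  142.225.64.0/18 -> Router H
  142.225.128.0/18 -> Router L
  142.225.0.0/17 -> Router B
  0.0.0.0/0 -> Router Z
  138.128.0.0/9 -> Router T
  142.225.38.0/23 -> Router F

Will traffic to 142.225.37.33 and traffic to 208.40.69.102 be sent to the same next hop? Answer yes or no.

142.225.37.33: longest match 142.225.0.0/17 -> Router B
208.40.69.102: longest match 0.0.0.0/0 -> Router Z

no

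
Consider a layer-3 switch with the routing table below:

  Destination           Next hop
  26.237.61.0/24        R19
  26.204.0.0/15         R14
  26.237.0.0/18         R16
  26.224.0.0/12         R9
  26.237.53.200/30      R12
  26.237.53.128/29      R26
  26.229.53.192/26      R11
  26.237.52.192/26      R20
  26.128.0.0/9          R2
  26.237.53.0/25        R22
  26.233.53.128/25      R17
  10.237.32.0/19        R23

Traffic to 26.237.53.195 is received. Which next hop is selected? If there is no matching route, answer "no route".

Routes whose prefix contains 26.237.53.195:
  26.128.0.0/9 (26.128.0.0 - 26.255.255.255) -> R2
  26.224.0.0/12 (26.224.0.0 - 26.239.255.255) -> R9
  26.237.0.0/18 (26.237.0.0 - 26.237.63.255) -> R16
More-specific entries that do NOT match:
  26.237.53.200/30 (26.237.53.200 - 26.237.53.203) does not contain 26.237.53.195
  26.237.53.128/29 (26.237.53.128 - 26.237.53.135) does not contain 26.237.53.195
  26.229.53.192/26 (26.229.53.192 - 26.229.53.255) does not contain 26.237.53.195
  26.237.52.192/26 (26.237.52.192 - 26.237.52.255) does not contain 26.237.53.195
  26.237.53.0/25 (26.237.53.0 - 26.237.53.127) does not contain 26.237.53.195
  26.233.53.128/25 (26.233.53.128 - 26.233.53.255) does not contain 26.237.53.195
  26.237.61.0/24 (26.237.61.0 - 26.237.61.255) does not contain 26.237.53.195
  10.237.32.0/19 (10.237.32.0 - 10.237.63.255) does not contain 26.237.53.195
Longest matching prefix is /18 -> next hop R16.

R16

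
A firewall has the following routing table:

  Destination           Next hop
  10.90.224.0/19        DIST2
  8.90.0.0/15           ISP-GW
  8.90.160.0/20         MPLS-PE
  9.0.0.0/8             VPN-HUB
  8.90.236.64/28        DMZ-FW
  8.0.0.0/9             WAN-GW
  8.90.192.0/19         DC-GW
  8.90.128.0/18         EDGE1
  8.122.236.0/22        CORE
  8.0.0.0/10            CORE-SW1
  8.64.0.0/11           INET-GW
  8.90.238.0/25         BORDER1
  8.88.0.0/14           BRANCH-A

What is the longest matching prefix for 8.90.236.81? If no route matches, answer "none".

Entries matching 8.90.236.81:
  8.0.0.0/9 (8.0.0.0 - 8.127.255.255)
  8.64.0.0/11 (8.64.0.0 - 8.95.255.255)
  8.88.0.0/14 (8.88.0.0 - 8.91.255.255)
  8.90.0.0/15 (8.90.0.0 - 8.91.255.255)
Most specific is 8.90.0.0/15.

8.90.0.0/15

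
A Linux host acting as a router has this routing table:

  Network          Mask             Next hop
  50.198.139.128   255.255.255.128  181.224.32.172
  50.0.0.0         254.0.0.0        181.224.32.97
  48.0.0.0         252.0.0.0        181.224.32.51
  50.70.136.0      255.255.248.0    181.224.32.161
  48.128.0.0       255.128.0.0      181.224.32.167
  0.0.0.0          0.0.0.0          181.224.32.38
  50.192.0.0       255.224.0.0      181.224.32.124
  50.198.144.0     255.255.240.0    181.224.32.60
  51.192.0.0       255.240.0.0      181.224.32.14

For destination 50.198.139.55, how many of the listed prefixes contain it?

Prefixes containing 50.198.139.55:
  0.0.0.0/0 (default, matches everything)
  48.0.0.0/6 (48.0.0.0 - 51.255.255.255)
  50.0.0.0/7 (50.0.0.0 - 51.255.255.255)
  50.192.0.0/11 (50.192.0.0 - 50.223.255.255)
Total matching entries: 4.

4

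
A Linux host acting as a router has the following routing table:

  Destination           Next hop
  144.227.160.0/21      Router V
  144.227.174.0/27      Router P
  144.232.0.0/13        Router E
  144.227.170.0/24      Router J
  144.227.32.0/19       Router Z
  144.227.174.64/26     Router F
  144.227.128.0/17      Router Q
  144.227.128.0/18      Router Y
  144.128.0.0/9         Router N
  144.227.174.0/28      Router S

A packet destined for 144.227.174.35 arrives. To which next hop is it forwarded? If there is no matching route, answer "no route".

Router Y

Routes whose prefix contains 144.227.174.35:
  144.128.0.0/9 (144.128.0.0 - 144.255.255.255) -> Router N
  144.227.128.0/17 (144.227.128.0 - 144.227.255.255) -> Router Q
  144.227.128.0/18 (144.227.128.0 - 144.227.191.255) -> Router Y
More-specific entries that do NOT match:
  144.227.174.0/28 (144.227.174.0 - 144.227.174.15) does not contain 144.227.174.35
  144.227.174.0/27 (144.227.174.0 - 144.227.174.31) does not contain 144.227.174.35
  144.227.174.64/26 (144.227.174.64 - 144.227.174.127) does not contain 144.227.174.35
  144.227.170.0/24 (144.227.170.0 - 144.227.170.255) does not contain 144.227.174.35
  144.227.160.0/21 (144.227.160.0 - 144.227.167.255) does not contain 144.227.174.35
  144.227.32.0/19 (144.227.32.0 - 144.227.63.255) does not contain 144.227.174.35
Longest matching prefix is /18 -> next hop Router Y.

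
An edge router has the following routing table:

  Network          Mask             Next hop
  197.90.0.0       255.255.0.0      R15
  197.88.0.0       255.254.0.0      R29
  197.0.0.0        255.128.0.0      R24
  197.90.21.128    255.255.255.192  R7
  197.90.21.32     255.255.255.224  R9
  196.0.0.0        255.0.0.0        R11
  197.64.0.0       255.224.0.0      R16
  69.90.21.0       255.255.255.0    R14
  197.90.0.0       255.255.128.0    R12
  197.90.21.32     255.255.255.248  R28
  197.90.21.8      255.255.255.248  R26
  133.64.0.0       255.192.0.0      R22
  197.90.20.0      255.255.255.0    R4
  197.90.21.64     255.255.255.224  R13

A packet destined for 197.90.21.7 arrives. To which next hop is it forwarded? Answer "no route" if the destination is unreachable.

Routes whose prefix contains 197.90.21.7:
  197.0.0.0/9 (197.0.0.0 - 197.127.255.255) -> R24
  197.64.0.0/11 (197.64.0.0 - 197.95.255.255) -> R16
  197.90.0.0/16 (197.90.0.0 - 197.90.255.255) -> R15
  197.90.0.0/17 (197.90.0.0 - 197.90.127.255) -> R12
More-specific entries that do NOT match:
  197.90.21.32/29 (197.90.21.32 - 197.90.21.39) does not contain 197.90.21.7
  197.90.21.8/29 (197.90.21.8 - 197.90.21.15) does not contain 197.90.21.7
  197.90.21.32/27 (197.90.21.32 - 197.90.21.63) does not contain 197.90.21.7
  197.90.21.64/27 (197.90.21.64 - 197.90.21.95) does not contain 197.90.21.7
  197.90.21.128/26 (197.90.21.128 - 197.90.21.191) does not contain 197.90.21.7
  69.90.21.0/24 (69.90.21.0 - 69.90.21.255) does not contain 197.90.21.7
  197.90.20.0/24 (197.90.20.0 - 197.90.20.255) does not contain 197.90.21.7
Longest matching prefix is /17 -> next hop R12.

R12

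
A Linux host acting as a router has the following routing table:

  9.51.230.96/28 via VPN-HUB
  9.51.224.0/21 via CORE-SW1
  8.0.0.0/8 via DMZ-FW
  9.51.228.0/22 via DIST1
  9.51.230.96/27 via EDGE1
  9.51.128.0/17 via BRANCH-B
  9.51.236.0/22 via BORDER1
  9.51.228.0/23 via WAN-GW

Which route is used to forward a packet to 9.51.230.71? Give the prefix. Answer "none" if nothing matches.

9.51.228.0/22

Entries matching 9.51.230.71:
  9.51.128.0/17 (9.51.128.0 - 9.51.255.255)
  9.51.224.0/21 (9.51.224.0 - 9.51.231.255)
  9.51.228.0/22 (9.51.228.0 - 9.51.231.255)
Most specific is 9.51.228.0/22.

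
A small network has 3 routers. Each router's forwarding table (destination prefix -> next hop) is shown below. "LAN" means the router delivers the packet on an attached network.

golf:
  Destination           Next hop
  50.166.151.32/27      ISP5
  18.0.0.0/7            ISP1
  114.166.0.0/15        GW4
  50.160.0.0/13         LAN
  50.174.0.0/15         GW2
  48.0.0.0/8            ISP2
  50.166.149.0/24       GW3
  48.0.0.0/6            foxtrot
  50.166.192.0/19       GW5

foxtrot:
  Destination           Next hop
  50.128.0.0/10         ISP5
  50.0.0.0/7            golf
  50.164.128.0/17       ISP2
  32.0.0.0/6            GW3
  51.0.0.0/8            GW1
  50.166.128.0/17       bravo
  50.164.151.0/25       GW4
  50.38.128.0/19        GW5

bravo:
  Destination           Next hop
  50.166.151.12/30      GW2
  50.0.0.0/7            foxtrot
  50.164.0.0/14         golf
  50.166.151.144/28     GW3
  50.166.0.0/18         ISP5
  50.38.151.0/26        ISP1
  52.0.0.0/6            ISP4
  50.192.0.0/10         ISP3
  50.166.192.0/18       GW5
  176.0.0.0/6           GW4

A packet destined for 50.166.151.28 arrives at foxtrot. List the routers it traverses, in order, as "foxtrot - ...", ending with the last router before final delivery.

At foxtrot: longest match for 50.166.151.28 is 50.166.128.0/17 -> bravo
At bravo: longest match for 50.166.151.28 is 50.164.0.0/14 -> golf
At golf: longest match for 50.166.151.28 is 50.160.0.0/13 -> LAN

foxtrot - bravo - golf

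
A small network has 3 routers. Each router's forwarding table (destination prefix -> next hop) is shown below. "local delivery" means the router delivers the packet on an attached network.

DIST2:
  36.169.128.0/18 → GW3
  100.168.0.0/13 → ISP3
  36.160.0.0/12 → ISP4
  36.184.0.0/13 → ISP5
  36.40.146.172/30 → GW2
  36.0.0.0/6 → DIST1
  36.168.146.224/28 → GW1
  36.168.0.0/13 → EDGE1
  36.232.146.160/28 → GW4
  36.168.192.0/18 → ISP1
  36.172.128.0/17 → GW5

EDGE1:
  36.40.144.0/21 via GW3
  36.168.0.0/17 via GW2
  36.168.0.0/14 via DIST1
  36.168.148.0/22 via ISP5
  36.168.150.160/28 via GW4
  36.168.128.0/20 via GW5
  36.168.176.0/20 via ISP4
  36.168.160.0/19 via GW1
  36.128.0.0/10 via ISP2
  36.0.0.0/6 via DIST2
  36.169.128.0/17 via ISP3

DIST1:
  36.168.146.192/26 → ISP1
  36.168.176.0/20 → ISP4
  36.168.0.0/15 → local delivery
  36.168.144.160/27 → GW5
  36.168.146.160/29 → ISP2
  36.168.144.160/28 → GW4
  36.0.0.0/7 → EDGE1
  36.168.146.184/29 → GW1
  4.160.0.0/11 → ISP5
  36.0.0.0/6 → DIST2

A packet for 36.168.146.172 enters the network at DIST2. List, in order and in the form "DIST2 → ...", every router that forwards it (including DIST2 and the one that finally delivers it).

At DIST2: longest match for 36.168.146.172 is 36.168.0.0/13 -> EDGE1
At EDGE1: longest match for 36.168.146.172 is 36.168.0.0/14 -> DIST1
At DIST1: longest match for 36.168.146.172 is 36.168.0.0/15 -> local delivery

DIST2 → EDGE1 → DIST1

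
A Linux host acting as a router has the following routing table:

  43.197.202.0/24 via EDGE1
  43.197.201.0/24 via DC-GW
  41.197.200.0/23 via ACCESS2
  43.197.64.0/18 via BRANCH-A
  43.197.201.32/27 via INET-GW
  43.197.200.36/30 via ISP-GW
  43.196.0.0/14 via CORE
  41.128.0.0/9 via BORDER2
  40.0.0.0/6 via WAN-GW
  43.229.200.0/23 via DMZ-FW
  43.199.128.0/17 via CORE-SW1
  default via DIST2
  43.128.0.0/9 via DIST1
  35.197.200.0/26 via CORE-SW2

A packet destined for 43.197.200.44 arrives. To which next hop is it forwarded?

CORE

Routes whose prefix contains 43.197.200.44:
  0.0.0.0/0 (default, matches everything) -> DIST2
  40.0.0.0/6 (40.0.0.0 - 43.255.255.255) -> WAN-GW
  43.128.0.0/9 (43.128.0.0 - 43.255.255.255) -> DIST1
  43.196.0.0/14 (43.196.0.0 - 43.199.255.255) -> CORE
More-specific entries that do NOT match:
  43.197.200.36/30 (43.197.200.36 - 43.197.200.39) does not contain 43.197.200.44
  43.197.201.32/27 (43.197.201.32 - 43.197.201.63) does not contain 43.197.200.44
  35.197.200.0/26 (35.197.200.0 - 35.197.200.63) does not contain 43.197.200.44
  43.197.202.0/24 (43.197.202.0 - 43.197.202.255) does not contain 43.197.200.44
  43.197.201.0/24 (43.197.201.0 - 43.197.201.255) does not contain 43.197.200.44
  41.197.200.0/23 (41.197.200.0 - 41.197.201.255) does not contain 43.197.200.44
  43.229.200.0/23 (43.229.200.0 - 43.229.201.255) does not contain 43.197.200.44
  43.197.64.0/18 (43.197.64.0 - 43.197.127.255) does not contain 43.197.200.44
  43.199.128.0/17 (43.199.128.0 - 43.199.255.255) does not contain 43.197.200.44
Longest matching prefix is /14 -> next hop CORE.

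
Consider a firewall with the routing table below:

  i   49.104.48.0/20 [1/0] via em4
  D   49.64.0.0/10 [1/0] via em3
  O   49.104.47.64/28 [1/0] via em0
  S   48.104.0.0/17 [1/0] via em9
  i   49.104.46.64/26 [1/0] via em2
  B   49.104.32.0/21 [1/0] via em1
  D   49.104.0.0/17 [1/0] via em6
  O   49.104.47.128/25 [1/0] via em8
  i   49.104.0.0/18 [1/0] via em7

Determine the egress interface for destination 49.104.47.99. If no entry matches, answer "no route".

Routes whose prefix contains 49.104.47.99:
  49.64.0.0/10 (49.64.0.0 - 49.127.255.255) -> em3
  49.104.0.0/17 (49.104.0.0 - 49.104.127.255) -> em6
  49.104.0.0/18 (49.104.0.0 - 49.104.63.255) -> em7
More-specific entries that do NOT match:
  49.104.47.64/28 (49.104.47.64 - 49.104.47.79) does not contain 49.104.47.99
  49.104.46.64/26 (49.104.46.64 - 49.104.46.127) does not contain 49.104.47.99
  49.104.47.128/25 (49.104.47.128 - 49.104.47.255) does not contain 49.104.47.99
  49.104.32.0/21 (49.104.32.0 - 49.104.39.255) does not contain 49.104.47.99
  49.104.48.0/20 (49.104.48.0 - 49.104.63.255) does not contain 49.104.47.99
Longest matching prefix is /18 -> interface em7.

em7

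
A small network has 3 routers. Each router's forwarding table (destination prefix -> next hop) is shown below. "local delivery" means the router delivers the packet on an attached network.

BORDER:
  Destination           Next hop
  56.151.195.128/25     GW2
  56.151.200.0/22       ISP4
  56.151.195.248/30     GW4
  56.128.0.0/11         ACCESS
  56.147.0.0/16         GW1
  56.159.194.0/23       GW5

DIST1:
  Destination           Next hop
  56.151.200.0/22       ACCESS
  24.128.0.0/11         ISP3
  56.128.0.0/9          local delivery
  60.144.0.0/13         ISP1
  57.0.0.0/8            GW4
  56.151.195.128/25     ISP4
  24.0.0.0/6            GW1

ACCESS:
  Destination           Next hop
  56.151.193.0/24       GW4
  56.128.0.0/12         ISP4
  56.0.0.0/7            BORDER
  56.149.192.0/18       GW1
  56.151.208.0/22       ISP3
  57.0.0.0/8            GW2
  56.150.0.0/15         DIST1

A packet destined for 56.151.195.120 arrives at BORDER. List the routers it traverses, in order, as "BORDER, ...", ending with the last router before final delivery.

BORDER, ACCESS, DIST1

At BORDER: longest match for 56.151.195.120 is 56.128.0.0/11 -> ACCESS
At ACCESS: longest match for 56.151.195.120 is 56.150.0.0/15 -> DIST1
At DIST1: longest match for 56.151.195.120 is 56.128.0.0/9 -> local delivery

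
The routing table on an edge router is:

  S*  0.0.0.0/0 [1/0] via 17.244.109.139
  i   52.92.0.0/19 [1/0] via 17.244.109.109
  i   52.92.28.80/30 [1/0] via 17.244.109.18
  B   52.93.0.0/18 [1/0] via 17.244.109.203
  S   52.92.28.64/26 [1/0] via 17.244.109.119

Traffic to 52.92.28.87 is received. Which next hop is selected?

Routes whose prefix contains 52.92.28.87:
  0.0.0.0/0 (default, matches everything) -> 17.244.109.139
  52.92.0.0/19 (52.92.0.0 - 52.92.31.255) -> 17.244.109.109
  52.92.28.64/26 (52.92.28.64 - 52.92.28.127) -> 17.244.109.119
More-specific entries that do NOT match:
  52.92.28.80/30 (52.92.28.80 - 52.92.28.83) does not contain 52.92.28.87
Longest matching prefix is /26 -> next hop 17.244.109.119.

17.244.109.119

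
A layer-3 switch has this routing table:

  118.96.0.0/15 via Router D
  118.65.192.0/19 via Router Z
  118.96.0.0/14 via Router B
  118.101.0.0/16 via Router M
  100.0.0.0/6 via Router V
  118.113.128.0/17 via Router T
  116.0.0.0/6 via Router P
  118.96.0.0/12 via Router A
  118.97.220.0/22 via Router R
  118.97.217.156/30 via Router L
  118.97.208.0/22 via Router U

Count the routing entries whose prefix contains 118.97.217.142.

4

Prefixes containing 118.97.217.142:
  116.0.0.0/6 (116.0.0.0 - 119.255.255.255)
  118.96.0.0/12 (118.96.0.0 - 118.111.255.255)
  118.96.0.0/14 (118.96.0.0 - 118.99.255.255)
  118.96.0.0/15 (118.96.0.0 - 118.97.255.255)
Total matching entries: 4.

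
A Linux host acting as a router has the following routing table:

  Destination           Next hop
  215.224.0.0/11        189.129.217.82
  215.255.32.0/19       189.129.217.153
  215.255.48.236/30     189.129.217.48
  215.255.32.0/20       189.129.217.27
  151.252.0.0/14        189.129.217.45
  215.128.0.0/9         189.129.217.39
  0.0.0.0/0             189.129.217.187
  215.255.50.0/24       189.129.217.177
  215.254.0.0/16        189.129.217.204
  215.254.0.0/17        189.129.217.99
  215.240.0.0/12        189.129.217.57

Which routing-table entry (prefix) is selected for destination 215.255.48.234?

Entries matching 215.255.48.234:
  0.0.0.0/0 (default, matches everything)
  215.128.0.0/9 (215.128.0.0 - 215.255.255.255)
  215.224.0.0/11 (215.224.0.0 - 215.255.255.255)
  215.240.0.0/12 (215.240.0.0 - 215.255.255.255)
  215.255.32.0/19 (215.255.32.0 - 215.255.63.255)
Most specific is 215.255.32.0/19.

215.255.32.0/19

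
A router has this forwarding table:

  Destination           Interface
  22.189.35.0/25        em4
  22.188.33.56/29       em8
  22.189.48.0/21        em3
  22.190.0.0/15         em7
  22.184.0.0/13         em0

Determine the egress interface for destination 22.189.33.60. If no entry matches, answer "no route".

Routes whose prefix contains 22.189.33.60:
  22.184.0.0/13 (22.184.0.0 - 22.191.255.255) -> em0
More-specific entries that do NOT match:
  22.188.33.56/29 (22.188.33.56 - 22.188.33.63) does not contain 22.189.33.60
  22.189.35.0/25 (22.189.35.0 - 22.189.35.127) does not contain 22.189.33.60
  22.189.48.0/21 (22.189.48.0 - 22.189.55.255) does not contain 22.189.33.60
  22.190.0.0/15 (22.190.0.0 - 22.191.255.255) does not contain 22.189.33.60
Longest matching prefix is /13 -> interface em0.

em0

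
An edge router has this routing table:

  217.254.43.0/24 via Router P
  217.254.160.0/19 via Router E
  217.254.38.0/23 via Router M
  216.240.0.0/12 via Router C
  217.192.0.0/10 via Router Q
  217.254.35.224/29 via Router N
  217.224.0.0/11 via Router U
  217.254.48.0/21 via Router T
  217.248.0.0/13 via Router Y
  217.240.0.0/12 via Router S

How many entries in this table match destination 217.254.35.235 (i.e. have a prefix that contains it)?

4

Prefixes containing 217.254.35.235:
  217.192.0.0/10 (217.192.0.0 - 217.255.255.255)
  217.224.0.0/11 (217.224.0.0 - 217.255.255.255)
  217.240.0.0/12 (217.240.0.0 - 217.255.255.255)
  217.248.0.0/13 (217.248.0.0 - 217.255.255.255)
Total matching entries: 4.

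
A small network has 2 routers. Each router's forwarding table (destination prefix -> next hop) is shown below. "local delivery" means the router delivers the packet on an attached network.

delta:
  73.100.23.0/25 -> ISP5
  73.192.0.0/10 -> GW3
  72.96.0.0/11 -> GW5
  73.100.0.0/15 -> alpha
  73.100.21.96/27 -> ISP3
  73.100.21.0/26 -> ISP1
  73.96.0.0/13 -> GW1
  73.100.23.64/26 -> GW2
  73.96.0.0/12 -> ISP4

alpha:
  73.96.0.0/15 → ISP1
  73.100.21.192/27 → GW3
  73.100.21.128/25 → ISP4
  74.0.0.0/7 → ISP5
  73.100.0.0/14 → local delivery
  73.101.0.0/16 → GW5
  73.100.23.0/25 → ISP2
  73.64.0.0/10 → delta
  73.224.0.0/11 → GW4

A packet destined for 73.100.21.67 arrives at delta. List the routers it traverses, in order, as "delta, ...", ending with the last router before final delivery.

At delta: longest match for 73.100.21.67 is 73.100.0.0/15 -> alpha
At alpha: longest match for 73.100.21.67 is 73.100.0.0/14 -> local delivery

delta, alpha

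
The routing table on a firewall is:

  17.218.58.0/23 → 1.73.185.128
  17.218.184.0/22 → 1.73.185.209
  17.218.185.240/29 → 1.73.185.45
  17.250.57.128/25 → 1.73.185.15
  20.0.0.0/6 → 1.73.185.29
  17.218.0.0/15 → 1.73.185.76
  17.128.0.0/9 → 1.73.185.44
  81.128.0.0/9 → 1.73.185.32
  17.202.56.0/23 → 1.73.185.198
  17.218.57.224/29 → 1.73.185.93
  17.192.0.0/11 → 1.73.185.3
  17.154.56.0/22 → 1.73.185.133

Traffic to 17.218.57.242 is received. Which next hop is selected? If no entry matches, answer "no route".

Routes whose prefix contains 17.218.57.242:
  17.128.0.0/9 (17.128.0.0 - 17.255.255.255) -> 1.73.185.44
  17.192.0.0/11 (17.192.0.0 - 17.223.255.255) -> 1.73.185.3
  17.218.0.0/15 (17.218.0.0 - 17.219.255.255) -> 1.73.185.76
More-specific entries that do NOT match:
  17.218.185.240/29 (17.218.185.240 - 17.218.185.247) does not contain 17.218.57.242
  17.218.57.224/29 (17.218.57.224 - 17.218.57.231) does not contain 17.218.57.242
  17.250.57.128/25 (17.250.57.128 - 17.250.57.255) does not contain 17.218.57.242
  17.218.58.0/23 (17.218.58.0 - 17.218.59.255) does not contain 17.218.57.242
  17.202.56.0/23 (17.202.56.0 - 17.202.57.255) does not contain 17.218.57.242
  17.218.184.0/22 (17.218.184.0 - 17.218.187.255) does not contain 17.218.57.242
  17.154.56.0/22 (17.154.56.0 - 17.154.59.255) does not contain 17.218.57.242
Longest matching prefix is /15 -> next hop 1.73.185.76.

1.73.185.76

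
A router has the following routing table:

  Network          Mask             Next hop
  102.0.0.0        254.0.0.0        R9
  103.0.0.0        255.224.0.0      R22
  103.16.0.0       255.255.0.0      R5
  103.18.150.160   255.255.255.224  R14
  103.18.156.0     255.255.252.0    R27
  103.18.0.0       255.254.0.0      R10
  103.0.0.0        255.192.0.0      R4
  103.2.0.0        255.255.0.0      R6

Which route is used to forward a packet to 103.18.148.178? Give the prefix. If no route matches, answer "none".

Entries matching 103.18.148.178:
  102.0.0.0/7 (102.0.0.0 - 103.255.255.255)
  103.0.0.0/10 (103.0.0.0 - 103.63.255.255)
  103.0.0.0/11 (103.0.0.0 - 103.31.255.255)
  103.18.0.0/15 (103.18.0.0 - 103.19.255.255)
Most specific is 103.18.0.0/15.

103.18.0.0/15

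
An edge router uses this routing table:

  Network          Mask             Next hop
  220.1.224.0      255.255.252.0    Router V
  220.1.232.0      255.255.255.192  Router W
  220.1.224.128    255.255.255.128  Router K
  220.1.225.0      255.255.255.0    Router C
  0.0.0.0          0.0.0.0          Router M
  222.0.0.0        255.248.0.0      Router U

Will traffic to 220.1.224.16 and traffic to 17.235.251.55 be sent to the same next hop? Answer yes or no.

no

220.1.224.16: longest match 220.1.224.0/22 -> Router V
17.235.251.55: longest match 0.0.0.0/0 -> Router M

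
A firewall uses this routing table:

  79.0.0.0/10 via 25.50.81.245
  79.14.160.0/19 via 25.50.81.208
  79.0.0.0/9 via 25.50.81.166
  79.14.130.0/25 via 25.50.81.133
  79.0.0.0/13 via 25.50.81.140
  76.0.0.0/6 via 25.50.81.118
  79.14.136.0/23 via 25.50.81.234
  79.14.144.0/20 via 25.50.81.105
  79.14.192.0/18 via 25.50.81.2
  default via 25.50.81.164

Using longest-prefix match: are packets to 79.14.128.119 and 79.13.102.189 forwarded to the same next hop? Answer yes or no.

yes

79.14.128.119: longest match 79.0.0.0/10 -> 25.50.81.245
79.13.102.189: longest match 79.0.0.0/10 -> 25.50.81.245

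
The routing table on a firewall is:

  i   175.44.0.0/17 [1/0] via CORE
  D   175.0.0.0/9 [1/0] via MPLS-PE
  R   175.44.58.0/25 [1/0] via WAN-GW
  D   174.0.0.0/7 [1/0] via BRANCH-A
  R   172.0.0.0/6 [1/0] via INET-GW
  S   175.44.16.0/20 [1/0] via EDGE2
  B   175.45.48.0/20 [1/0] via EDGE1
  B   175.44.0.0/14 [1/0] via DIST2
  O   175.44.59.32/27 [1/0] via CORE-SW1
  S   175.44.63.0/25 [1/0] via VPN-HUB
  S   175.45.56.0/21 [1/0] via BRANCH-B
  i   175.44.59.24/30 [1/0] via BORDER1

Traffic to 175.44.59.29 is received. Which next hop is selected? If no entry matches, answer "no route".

CORE

Routes whose prefix contains 175.44.59.29:
  172.0.0.0/6 (172.0.0.0 - 175.255.255.255) -> INET-GW
  174.0.0.0/7 (174.0.0.0 - 175.255.255.255) -> BRANCH-A
  175.0.0.0/9 (175.0.0.0 - 175.127.255.255) -> MPLS-PE
  175.44.0.0/14 (175.44.0.0 - 175.47.255.255) -> DIST2
  175.44.0.0/17 (175.44.0.0 - 175.44.127.255) -> CORE
More-specific entries that do NOT match:
  175.44.59.24/30 (175.44.59.24 - 175.44.59.27) does not contain 175.44.59.29
  175.44.59.32/27 (175.44.59.32 - 175.44.59.63) does not contain 175.44.59.29
  175.44.58.0/25 (175.44.58.0 - 175.44.58.127) does not contain 175.44.59.29
  175.44.63.0/25 (175.44.63.0 - 175.44.63.127) does not contain 175.44.59.29
  175.45.56.0/21 (175.45.56.0 - 175.45.63.255) does not contain 175.44.59.29
  175.44.16.0/20 (175.44.16.0 - 175.44.31.255) does not contain 175.44.59.29
  175.45.48.0/20 (175.45.48.0 - 175.45.63.255) does not contain 175.44.59.29
Longest matching prefix is /17 -> next hop CORE.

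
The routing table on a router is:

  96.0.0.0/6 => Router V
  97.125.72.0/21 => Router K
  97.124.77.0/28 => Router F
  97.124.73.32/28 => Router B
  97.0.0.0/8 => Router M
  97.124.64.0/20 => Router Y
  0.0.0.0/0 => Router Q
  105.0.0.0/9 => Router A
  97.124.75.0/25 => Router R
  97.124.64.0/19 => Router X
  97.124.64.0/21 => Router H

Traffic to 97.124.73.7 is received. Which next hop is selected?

Routes whose prefix contains 97.124.73.7:
  0.0.0.0/0 (default, matches everything) -> Router Q
  96.0.0.0/6 (96.0.0.0 - 99.255.255.255) -> Router V
  97.0.0.0/8 (97.0.0.0 - 97.255.255.255) -> Router M
  97.124.64.0/19 (97.124.64.0 - 97.124.95.255) -> Router X
  97.124.64.0/20 (97.124.64.0 - 97.124.79.255) -> Router Y
More-specific entries that do NOT match:
  97.124.77.0/28 (97.124.77.0 - 97.124.77.15) does not contain 97.124.73.7
  97.124.73.32/28 (97.124.73.32 - 97.124.73.47) does not contain 97.124.73.7
  97.124.75.0/25 (97.124.75.0 - 97.124.75.127) does not contain 97.124.73.7
  97.125.72.0/21 (97.125.72.0 - 97.125.79.255) does not contain 97.124.73.7
  97.124.64.0/21 (97.124.64.0 - 97.124.71.255) does not contain 97.124.73.7
Longest matching prefix is /20 -> next hop Router Y.

Router Y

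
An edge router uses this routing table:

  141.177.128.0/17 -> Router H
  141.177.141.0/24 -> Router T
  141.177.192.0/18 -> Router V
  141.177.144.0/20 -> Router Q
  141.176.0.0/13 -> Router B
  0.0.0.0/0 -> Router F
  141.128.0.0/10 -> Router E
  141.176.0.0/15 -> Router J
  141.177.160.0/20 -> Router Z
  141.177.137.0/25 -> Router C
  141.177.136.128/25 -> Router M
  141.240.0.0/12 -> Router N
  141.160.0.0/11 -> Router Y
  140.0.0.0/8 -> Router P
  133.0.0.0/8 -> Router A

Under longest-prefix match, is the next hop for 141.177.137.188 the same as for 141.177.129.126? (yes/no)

141.177.137.188: longest match 141.177.128.0/17 -> Router H
141.177.129.126: longest match 141.177.128.0/17 -> Router H

yes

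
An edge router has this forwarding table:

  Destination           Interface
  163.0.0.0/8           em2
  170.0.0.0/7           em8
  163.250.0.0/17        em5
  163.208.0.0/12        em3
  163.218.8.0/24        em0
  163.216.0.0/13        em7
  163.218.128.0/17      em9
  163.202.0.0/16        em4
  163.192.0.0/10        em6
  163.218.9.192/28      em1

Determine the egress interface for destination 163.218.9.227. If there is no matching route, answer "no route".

em7

Routes whose prefix contains 163.218.9.227:
  163.0.0.0/8 (163.0.0.0 - 163.255.255.255) -> em2
  163.192.0.0/10 (163.192.0.0 - 163.255.255.255) -> em6
  163.208.0.0/12 (163.208.0.0 - 163.223.255.255) -> em3
  163.216.0.0/13 (163.216.0.0 - 163.223.255.255) -> em7
More-specific entries that do NOT match:
  163.218.9.192/28 (163.218.9.192 - 163.218.9.207) does not contain 163.218.9.227
  163.218.8.0/24 (163.218.8.0 - 163.218.8.255) does not contain 163.218.9.227
  163.250.0.0/17 (163.250.0.0 - 163.250.127.255) does not contain 163.218.9.227
  163.218.128.0/17 (163.218.128.0 - 163.218.255.255) does not contain 163.218.9.227
  163.202.0.0/16 (163.202.0.0 - 163.202.255.255) does not contain 163.218.9.227
Longest matching prefix is /13 -> interface em7.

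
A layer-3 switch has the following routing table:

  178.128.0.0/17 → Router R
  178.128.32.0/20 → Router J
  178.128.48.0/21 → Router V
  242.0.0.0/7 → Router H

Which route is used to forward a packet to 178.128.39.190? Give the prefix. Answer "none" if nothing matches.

Entries matching 178.128.39.190:
  178.128.0.0/17 (178.128.0.0 - 178.128.127.255)
  178.128.32.0/20 (178.128.32.0 - 178.128.47.255)
Most specific is 178.128.32.0/20.

178.128.32.0/20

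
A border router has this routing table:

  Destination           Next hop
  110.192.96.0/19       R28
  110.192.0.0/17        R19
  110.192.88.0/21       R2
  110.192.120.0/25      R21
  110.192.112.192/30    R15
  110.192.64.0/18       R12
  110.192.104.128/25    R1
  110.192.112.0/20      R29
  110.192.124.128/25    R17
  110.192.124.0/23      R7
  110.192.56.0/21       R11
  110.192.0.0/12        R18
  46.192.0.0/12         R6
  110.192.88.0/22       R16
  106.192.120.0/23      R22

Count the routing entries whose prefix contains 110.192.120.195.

5

Prefixes containing 110.192.120.195:
  110.192.0.0/12 (110.192.0.0 - 110.207.255.255)
  110.192.0.0/17 (110.192.0.0 - 110.192.127.255)
  110.192.64.0/18 (110.192.64.0 - 110.192.127.255)
  110.192.96.0/19 (110.192.96.0 - 110.192.127.255)
  110.192.112.0/20 (110.192.112.0 - 110.192.127.255)
Total matching entries: 5.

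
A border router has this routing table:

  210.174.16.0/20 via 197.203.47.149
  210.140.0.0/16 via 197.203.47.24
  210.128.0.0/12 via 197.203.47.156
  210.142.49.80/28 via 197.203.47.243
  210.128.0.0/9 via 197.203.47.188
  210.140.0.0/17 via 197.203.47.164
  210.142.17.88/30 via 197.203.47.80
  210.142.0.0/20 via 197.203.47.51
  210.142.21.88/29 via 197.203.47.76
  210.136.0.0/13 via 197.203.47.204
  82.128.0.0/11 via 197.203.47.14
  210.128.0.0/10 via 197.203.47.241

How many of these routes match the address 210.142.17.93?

Prefixes containing 210.142.17.93:
  210.128.0.0/9 (210.128.0.0 - 210.255.255.255)
  210.128.0.0/10 (210.128.0.0 - 210.191.255.255)
  210.128.0.0/12 (210.128.0.0 - 210.143.255.255)
  210.136.0.0/13 (210.136.0.0 - 210.143.255.255)
Total matching entries: 4.

4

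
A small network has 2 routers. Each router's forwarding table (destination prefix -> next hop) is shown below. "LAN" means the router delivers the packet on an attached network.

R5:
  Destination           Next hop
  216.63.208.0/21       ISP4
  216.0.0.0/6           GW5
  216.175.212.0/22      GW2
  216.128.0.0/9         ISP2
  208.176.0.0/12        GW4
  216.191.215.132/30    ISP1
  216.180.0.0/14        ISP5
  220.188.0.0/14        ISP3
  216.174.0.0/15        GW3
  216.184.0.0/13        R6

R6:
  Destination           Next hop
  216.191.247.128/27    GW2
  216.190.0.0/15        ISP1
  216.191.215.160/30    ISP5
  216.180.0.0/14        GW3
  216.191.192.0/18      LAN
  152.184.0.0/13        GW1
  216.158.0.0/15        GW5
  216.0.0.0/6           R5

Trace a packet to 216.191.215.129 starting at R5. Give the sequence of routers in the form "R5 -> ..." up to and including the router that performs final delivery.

R5 -> R6

At R5: longest match for 216.191.215.129 is 216.184.0.0/13 -> R6
At R6: longest match for 216.191.215.129 is 216.191.192.0/18 -> LAN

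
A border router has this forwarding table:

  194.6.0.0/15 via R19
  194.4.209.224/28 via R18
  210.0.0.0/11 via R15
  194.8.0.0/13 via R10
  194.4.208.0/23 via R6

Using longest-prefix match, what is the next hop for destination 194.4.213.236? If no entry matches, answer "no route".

No entry's prefix contains 194.4.213.236; there is no default route.

no route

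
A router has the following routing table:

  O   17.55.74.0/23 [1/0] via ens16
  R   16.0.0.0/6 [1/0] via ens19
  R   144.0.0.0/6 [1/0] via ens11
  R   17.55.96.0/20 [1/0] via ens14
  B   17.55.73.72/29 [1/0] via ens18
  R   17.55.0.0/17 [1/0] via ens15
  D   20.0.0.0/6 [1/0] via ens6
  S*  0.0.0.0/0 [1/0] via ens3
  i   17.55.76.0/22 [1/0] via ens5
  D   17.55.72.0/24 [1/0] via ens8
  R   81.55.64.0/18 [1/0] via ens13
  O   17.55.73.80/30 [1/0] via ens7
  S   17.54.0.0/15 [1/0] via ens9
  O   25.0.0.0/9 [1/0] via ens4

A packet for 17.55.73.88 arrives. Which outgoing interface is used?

Routes whose prefix contains 17.55.73.88:
  0.0.0.0/0 (default, matches everything) -> ens3
  16.0.0.0/6 (16.0.0.0 - 19.255.255.255) -> ens19
  17.54.0.0/15 (17.54.0.0 - 17.55.255.255) -> ens9
  17.55.0.0/17 (17.55.0.0 - 17.55.127.255) -> ens15
More-specific entries that do NOT match:
  17.55.73.80/30 (17.55.73.80 - 17.55.73.83) does not contain 17.55.73.88
  17.55.73.72/29 (17.55.73.72 - 17.55.73.79) does not contain 17.55.73.88
  17.55.72.0/24 (17.55.72.0 - 17.55.72.255) does not contain 17.55.73.88
  17.55.74.0/23 (17.55.74.0 - 17.55.75.255) does not contain 17.55.73.88
  17.55.76.0/22 (17.55.76.0 - 17.55.79.255) does not contain 17.55.73.88
  17.55.96.0/20 (17.55.96.0 - 17.55.111.255) does not contain 17.55.73.88
  81.55.64.0/18 (81.55.64.0 - 81.55.127.255) does not contain 17.55.73.88
Longest matching prefix is /17 -> interface ens15.

ens15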